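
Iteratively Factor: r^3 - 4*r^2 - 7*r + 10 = (r - 1)*(r^2 - 3*r - 10) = (r - 5)*(r - 1)*(r + 2)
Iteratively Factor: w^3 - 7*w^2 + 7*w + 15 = (w - 3)*(w^2 - 4*w - 5) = (w - 3)*(w + 1)*(w - 5)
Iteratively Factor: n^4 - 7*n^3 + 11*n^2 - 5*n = (n - 5)*(n^3 - 2*n^2 + n) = (n - 5)*(n - 1)*(n^2 - n) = n*(n - 5)*(n - 1)*(n - 1)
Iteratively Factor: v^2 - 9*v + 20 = (v - 5)*(v - 4)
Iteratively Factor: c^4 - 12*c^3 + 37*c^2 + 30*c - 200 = (c + 2)*(c^3 - 14*c^2 + 65*c - 100) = (c - 5)*(c + 2)*(c^2 - 9*c + 20) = (c - 5)*(c - 4)*(c + 2)*(c - 5)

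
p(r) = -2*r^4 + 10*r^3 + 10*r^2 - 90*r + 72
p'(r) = -8*r^3 + 30*r^2 + 20*r - 90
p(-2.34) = 149.26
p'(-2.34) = 129.97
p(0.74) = 14.33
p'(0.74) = -62.01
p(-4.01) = -568.25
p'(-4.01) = 828.05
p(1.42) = -15.13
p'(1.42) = -24.01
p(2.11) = -19.08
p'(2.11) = 10.61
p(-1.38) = 181.71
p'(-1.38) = -39.44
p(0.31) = 45.34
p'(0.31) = -81.16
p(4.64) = -58.38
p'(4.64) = -150.49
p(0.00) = 72.00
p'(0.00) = -90.00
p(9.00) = -5760.00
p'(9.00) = -3312.00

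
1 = 1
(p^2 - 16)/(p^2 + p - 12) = (p - 4)/(p - 3)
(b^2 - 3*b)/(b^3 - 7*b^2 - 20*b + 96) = b/(b^2 - 4*b - 32)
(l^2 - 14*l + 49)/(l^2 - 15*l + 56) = (l - 7)/(l - 8)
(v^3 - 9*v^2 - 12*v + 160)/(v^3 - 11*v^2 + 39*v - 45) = (v^2 - 4*v - 32)/(v^2 - 6*v + 9)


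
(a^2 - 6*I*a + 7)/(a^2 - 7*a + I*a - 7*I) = (a - 7*I)/(a - 7)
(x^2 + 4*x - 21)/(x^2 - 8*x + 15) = (x + 7)/(x - 5)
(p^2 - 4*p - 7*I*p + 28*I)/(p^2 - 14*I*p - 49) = (p - 4)/(p - 7*I)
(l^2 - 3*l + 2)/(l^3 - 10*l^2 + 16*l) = (l - 1)/(l*(l - 8))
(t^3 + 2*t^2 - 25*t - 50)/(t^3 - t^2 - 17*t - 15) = (t^2 + 7*t + 10)/(t^2 + 4*t + 3)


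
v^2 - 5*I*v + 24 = (v - 8*I)*(v + 3*I)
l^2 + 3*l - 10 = (l - 2)*(l + 5)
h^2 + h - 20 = (h - 4)*(h + 5)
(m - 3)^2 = m^2 - 6*m + 9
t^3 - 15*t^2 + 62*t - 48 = (t - 8)*(t - 6)*(t - 1)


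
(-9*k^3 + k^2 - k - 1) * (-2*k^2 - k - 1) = 18*k^5 + 7*k^4 + 10*k^3 + 2*k^2 + 2*k + 1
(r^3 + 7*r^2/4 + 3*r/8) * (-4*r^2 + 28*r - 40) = -4*r^5 + 21*r^4 + 15*r^3/2 - 119*r^2/2 - 15*r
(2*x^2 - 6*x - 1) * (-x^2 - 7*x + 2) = -2*x^4 - 8*x^3 + 47*x^2 - 5*x - 2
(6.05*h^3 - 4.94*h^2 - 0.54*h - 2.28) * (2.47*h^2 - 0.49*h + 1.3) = 14.9435*h^5 - 15.1663*h^4 + 8.9518*h^3 - 11.789*h^2 + 0.4152*h - 2.964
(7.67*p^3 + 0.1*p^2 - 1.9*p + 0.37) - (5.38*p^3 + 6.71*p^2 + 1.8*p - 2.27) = 2.29*p^3 - 6.61*p^2 - 3.7*p + 2.64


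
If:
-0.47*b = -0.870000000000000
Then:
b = 1.85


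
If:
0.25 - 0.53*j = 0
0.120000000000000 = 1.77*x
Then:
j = 0.47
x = 0.07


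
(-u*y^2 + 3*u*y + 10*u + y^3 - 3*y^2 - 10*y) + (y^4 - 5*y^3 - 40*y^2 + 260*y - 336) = -u*y^2 + 3*u*y + 10*u + y^4 - 4*y^3 - 43*y^2 + 250*y - 336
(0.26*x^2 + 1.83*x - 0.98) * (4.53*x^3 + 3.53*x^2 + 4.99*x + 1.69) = 1.1778*x^5 + 9.2077*x^4 + 3.3179*x^3 + 6.1117*x^2 - 1.7975*x - 1.6562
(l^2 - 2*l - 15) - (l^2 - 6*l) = 4*l - 15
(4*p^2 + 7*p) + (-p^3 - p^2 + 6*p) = -p^3 + 3*p^2 + 13*p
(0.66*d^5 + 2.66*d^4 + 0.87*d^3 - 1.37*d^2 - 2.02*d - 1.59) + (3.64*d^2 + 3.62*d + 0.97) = 0.66*d^5 + 2.66*d^4 + 0.87*d^3 + 2.27*d^2 + 1.6*d - 0.62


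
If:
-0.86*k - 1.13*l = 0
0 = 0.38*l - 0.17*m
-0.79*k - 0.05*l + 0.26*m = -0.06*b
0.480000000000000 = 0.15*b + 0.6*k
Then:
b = 2.66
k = 0.13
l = -0.10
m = -0.23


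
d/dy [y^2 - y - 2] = 2*y - 1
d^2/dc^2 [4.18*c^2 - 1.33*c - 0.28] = 8.36000000000000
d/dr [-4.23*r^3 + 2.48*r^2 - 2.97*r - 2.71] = -12.69*r^2 + 4.96*r - 2.97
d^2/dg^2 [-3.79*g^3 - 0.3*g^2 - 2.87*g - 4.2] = -22.74*g - 0.6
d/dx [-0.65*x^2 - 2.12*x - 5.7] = -1.3*x - 2.12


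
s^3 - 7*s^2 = s^2*(s - 7)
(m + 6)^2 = m^2 + 12*m + 36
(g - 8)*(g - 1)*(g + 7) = g^3 - 2*g^2 - 55*g + 56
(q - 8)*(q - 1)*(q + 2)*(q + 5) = q^4 - 2*q^3 - 45*q^2 - 34*q + 80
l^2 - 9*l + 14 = (l - 7)*(l - 2)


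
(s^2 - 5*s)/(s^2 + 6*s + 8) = s*(s - 5)/(s^2 + 6*s + 8)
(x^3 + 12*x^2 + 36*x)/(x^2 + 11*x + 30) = x*(x + 6)/(x + 5)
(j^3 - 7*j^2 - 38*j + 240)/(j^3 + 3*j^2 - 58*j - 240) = (j - 5)/(j + 5)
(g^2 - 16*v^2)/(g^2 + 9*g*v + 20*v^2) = (g - 4*v)/(g + 5*v)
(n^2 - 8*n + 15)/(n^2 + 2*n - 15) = (n - 5)/(n + 5)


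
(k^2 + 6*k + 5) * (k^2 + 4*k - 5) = k^4 + 10*k^3 + 24*k^2 - 10*k - 25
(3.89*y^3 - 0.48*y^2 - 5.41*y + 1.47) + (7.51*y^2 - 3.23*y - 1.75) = 3.89*y^3 + 7.03*y^2 - 8.64*y - 0.28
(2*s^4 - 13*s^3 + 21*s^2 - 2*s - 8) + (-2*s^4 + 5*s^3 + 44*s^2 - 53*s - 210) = -8*s^3 + 65*s^2 - 55*s - 218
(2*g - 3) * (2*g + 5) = 4*g^2 + 4*g - 15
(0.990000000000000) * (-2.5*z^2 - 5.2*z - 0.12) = -2.475*z^2 - 5.148*z - 0.1188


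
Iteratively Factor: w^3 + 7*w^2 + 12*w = (w + 3)*(w^2 + 4*w) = w*(w + 3)*(w + 4)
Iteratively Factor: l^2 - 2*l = (l - 2)*(l)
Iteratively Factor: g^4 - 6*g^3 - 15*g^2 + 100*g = (g + 4)*(g^3 - 10*g^2 + 25*g) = (g - 5)*(g + 4)*(g^2 - 5*g) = g*(g - 5)*(g + 4)*(g - 5)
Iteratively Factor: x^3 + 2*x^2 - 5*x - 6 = (x - 2)*(x^2 + 4*x + 3) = (x - 2)*(x + 3)*(x + 1)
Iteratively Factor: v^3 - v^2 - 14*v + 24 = (v - 2)*(v^2 + v - 12) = (v - 2)*(v + 4)*(v - 3)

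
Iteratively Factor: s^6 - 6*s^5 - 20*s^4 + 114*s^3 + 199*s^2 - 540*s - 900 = (s - 3)*(s^5 - 3*s^4 - 29*s^3 + 27*s^2 + 280*s + 300) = (s - 3)*(s + 2)*(s^4 - 5*s^3 - 19*s^2 + 65*s + 150) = (s - 5)*(s - 3)*(s + 2)*(s^3 - 19*s - 30) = (s - 5)^2*(s - 3)*(s + 2)*(s^2 + 5*s + 6) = (s - 5)^2*(s - 3)*(s + 2)^2*(s + 3)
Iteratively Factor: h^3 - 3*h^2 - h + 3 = (h - 3)*(h^2 - 1) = (h - 3)*(h + 1)*(h - 1)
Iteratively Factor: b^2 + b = (b)*(b + 1)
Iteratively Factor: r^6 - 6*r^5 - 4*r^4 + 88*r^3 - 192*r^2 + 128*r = (r + 4)*(r^5 - 10*r^4 + 36*r^3 - 56*r^2 + 32*r) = (r - 2)*(r + 4)*(r^4 - 8*r^3 + 20*r^2 - 16*r) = (r - 4)*(r - 2)*(r + 4)*(r^3 - 4*r^2 + 4*r) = (r - 4)*(r - 2)^2*(r + 4)*(r^2 - 2*r) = (r - 4)*(r - 2)^3*(r + 4)*(r)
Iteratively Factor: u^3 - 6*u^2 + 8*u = (u)*(u^2 - 6*u + 8) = u*(u - 4)*(u - 2)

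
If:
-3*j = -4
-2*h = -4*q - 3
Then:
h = 2*q + 3/2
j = 4/3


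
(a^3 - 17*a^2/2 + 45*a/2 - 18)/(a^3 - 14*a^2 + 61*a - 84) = (a - 3/2)/(a - 7)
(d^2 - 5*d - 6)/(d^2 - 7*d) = (d^2 - 5*d - 6)/(d*(d - 7))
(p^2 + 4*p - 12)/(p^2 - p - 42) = (p - 2)/(p - 7)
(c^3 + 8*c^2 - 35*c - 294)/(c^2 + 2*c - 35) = (c^2 + c - 42)/(c - 5)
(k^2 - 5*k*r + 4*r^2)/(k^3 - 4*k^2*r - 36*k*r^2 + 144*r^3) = (-k + r)/(-k^2 + 36*r^2)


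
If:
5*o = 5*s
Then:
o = s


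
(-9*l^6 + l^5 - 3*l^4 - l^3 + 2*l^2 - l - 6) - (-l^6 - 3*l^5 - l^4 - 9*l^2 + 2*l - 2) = -8*l^6 + 4*l^5 - 2*l^4 - l^3 + 11*l^2 - 3*l - 4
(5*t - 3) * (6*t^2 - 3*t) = 30*t^3 - 33*t^2 + 9*t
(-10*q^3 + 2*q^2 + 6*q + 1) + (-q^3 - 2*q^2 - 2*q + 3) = -11*q^3 + 4*q + 4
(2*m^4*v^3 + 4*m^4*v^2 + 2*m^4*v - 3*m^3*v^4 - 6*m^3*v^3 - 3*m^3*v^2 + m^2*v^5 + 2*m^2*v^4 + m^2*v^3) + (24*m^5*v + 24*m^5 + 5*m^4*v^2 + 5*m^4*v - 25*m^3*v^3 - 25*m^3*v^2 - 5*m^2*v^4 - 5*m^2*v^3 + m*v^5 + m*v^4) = 24*m^5*v + 24*m^5 + 2*m^4*v^3 + 9*m^4*v^2 + 7*m^4*v - 3*m^3*v^4 - 31*m^3*v^3 - 28*m^3*v^2 + m^2*v^5 - 3*m^2*v^4 - 4*m^2*v^3 + m*v^5 + m*v^4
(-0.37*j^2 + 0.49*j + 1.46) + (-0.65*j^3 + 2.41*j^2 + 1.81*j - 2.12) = -0.65*j^3 + 2.04*j^2 + 2.3*j - 0.66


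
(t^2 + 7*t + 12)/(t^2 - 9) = (t + 4)/(t - 3)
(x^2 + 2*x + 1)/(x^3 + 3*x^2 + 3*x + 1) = 1/(x + 1)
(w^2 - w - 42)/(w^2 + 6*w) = (w - 7)/w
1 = 1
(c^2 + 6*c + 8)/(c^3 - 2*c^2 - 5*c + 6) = (c + 4)/(c^2 - 4*c + 3)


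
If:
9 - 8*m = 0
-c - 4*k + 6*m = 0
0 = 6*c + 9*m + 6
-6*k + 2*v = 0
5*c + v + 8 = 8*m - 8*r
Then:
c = -43/16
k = 151/64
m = 9/8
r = 471/512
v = 453/64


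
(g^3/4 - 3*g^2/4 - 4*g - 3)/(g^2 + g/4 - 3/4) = (g^2 - 4*g - 12)/(4*g - 3)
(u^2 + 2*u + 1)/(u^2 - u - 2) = (u + 1)/(u - 2)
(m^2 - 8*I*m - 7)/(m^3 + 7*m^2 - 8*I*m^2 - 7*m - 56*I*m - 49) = 1/(m + 7)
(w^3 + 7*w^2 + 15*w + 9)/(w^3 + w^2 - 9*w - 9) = (w + 3)/(w - 3)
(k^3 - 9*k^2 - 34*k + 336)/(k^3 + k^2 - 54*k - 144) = (k - 7)/(k + 3)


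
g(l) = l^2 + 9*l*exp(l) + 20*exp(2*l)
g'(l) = 9*l*exp(l) + 2*l + 40*exp(2*l) + 9*exp(l)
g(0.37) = 46.88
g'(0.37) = 102.43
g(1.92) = 1052.06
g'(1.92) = 2044.11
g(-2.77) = 6.19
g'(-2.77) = -6.38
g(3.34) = 16785.80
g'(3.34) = 32961.68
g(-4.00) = 15.35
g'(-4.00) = -8.48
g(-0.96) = 0.55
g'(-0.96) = 4.08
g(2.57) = 3723.13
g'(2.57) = 7253.58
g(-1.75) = 0.93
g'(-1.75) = -3.47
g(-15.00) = 225.00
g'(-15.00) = -30.00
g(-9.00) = 80.99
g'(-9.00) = -18.01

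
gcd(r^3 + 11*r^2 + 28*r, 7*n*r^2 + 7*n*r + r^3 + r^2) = r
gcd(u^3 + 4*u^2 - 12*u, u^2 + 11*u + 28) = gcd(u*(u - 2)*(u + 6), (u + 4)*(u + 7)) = 1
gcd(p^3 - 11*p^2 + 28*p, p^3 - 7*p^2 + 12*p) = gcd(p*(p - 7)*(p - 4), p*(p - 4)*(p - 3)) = p^2 - 4*p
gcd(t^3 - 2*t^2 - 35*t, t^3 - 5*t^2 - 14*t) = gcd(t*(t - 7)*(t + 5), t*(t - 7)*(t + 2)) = t^2 - 7*t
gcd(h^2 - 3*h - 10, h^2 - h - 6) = h + 2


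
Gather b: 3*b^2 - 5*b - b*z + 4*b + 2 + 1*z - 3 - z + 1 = 3*b^2 + b*(-z - 1)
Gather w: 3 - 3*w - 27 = -3*w - 24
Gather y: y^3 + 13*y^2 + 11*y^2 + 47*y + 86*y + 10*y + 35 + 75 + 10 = y^3 + 24*y^2 + 143*y + 120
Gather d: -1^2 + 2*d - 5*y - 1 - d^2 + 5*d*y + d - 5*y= -d^2 + d*(5*y + 3) - 10*y - 2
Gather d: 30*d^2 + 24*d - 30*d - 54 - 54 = 30*d^2 - 6*d - 108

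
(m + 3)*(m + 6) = m^2 + 9*m + 18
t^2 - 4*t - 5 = (t - 5)*(t + 1)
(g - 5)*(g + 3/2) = g^2 - 7*g/2 - 15/2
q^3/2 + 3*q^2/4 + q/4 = q*(q/2 + 1/2)*(q + 1/2)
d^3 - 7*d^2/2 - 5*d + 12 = (d - 4)*(d - 3/2)*(d + 2)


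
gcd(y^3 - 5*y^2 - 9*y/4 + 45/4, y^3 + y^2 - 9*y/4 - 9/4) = y^2 - 9/4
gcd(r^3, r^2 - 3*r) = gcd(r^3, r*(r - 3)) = r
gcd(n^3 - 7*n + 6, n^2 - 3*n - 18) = n + 3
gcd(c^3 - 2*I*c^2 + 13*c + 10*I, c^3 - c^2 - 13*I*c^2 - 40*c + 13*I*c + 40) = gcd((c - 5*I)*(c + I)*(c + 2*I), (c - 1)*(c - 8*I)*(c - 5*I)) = c - 5*I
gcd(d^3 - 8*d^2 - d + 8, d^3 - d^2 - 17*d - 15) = d + 1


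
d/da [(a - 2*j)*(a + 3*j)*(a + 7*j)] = 3*a^2 + 16*a*j + j^2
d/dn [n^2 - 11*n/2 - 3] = 2*n - 11/2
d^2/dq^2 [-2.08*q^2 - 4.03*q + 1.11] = -4.16000000000000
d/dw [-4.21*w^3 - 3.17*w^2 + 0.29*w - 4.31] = -12.63*w^2 - 6.34*w + 0.29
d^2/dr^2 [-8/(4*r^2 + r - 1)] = 16*(16*r^2 + 4*r - (8*r + 1)^2 - 4)/(4*r^2 + r - 1)^3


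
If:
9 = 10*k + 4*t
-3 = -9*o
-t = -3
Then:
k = -3/10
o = 1/3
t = 3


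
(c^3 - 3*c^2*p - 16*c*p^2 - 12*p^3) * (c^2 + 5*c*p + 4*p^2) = c^5 + 2*c^4*p - 27*c^3*p^2 - 104*c^2*p^3 - 124*c*p^4 - 48*p^5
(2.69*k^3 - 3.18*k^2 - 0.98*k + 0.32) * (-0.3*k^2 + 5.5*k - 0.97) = -0.807*k^5 + 15.749*k^4 - 19.8053*k^3 - 2.4014*k^2 + 2.7106*k - 0.3104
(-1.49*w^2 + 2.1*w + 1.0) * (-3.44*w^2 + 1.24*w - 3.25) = 5.1256*w^4 - 9.0716*w^3 + 4.0065*w^2 - 5.585*w - 3.25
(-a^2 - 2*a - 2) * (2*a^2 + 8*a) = -2*a^4 - 12*a^3 - 20*a^2 - 16*a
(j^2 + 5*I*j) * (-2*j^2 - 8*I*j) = -2*j^4 - 18*I*j^3 + 40*j^2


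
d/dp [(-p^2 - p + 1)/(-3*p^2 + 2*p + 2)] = (-5*p^2 + 2*p - 4)/(9*p^4 - 12*p^3 - 8*p^2 + 8*p + 4)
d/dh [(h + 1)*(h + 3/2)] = 2*h + 5/2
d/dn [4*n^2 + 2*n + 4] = 8*n + 2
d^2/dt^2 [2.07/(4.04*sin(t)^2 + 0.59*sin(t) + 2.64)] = (-135.142848*sin(t)^4 - 14.802156*sin(t)^3 + 290.304873*sin(t)^2 + 32.828544*sin(t) - 42.71445)/(4.04*sin(t)^2 + 0.59*sin(t) + 2.64)^3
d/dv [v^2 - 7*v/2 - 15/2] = 2*v - 7/2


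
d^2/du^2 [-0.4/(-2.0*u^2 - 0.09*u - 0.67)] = (-3.2*u^2 - 0.144*u + 0.4*(4.0*u + 0.09)*(8.0*u + 0.18) - 1.072)/(2.0*u^2 + 0.09*u + 0.67)^3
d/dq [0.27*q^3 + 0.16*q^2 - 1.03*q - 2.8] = 0.81*q^2 + 0.32*q - 1.03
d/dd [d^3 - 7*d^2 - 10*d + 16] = 3*d^2 - 14*d - 10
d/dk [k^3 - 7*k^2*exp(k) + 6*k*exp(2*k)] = -7*k^2*exp(k) + 3*k^2 + 12*k*exp(2*k) - 14*k*exp(k) + 6*exp(2*k)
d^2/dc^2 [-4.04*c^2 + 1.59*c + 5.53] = -8.08000000000000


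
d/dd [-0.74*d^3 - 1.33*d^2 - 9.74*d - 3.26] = -2.22*d^2 - 2.66*d - 9.74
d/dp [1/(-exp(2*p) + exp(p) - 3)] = (2*exp(p) - 1)*exp(p)/(exp(2*p) - exp(p) + 3)^2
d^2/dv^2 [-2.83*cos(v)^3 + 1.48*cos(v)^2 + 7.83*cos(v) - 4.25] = -5.7075*cos(v) - 2.96*cos(2*v) + 6.3675*cos(3*v)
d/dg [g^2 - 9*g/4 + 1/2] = 2*g - 9/4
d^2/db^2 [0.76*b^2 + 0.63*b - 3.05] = 1.52000000000000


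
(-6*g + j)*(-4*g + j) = 24*g^2 - 10*g*j + j^2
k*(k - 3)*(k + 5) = k^3 + 2*k^2 - 15*k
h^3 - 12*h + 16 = (h - 2)^2*(h + 4)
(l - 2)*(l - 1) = l^2 - 3*l + 2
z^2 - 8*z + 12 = (z - 6)*(z - 2)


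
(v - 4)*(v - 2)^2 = v^3 - 8*v^2 + 20*v - 16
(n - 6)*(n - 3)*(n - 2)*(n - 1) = n^4 - 12*n^3 + 47*n^2 - 72*n + 36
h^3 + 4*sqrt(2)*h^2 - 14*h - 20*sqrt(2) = (h - 2*sqrt(2))*(h + sqrt(2))*(h + 5*sqrt(2))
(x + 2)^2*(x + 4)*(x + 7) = x^4 + 15*x^3 + 76*x^2 + 156*x + 112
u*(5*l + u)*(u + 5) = 5*l*u^2 + 25*l*u + u^3 + 5*u^2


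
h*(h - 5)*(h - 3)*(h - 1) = h^4 - 9*h^3 + 23*h^2 - 15*h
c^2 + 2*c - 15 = (c - 3)*(c + 5)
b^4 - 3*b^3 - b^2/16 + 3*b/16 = b*(b - 3)*(b - 1/4)*(b + 1/4)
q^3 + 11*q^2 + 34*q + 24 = (q + 1)*(q + 4)*(q + 6)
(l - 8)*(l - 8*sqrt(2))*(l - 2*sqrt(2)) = l^3 - 10*sqrt(2)*l^2 - 8*l^2 + 32*l + 80*sqrt(2)*l - 256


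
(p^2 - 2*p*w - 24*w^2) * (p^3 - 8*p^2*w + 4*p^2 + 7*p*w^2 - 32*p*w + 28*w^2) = p^5 - 10*p^4*w + 4*p^4 - p^3*w^2 - 40*p^3*w + 178*p^2*w^3 - 4*p^2*w^2 - 168*p*w^4 + 712*p*w^3 - 672*w^4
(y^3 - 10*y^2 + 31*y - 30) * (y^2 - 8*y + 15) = y^5 - 18*y^4 + 126*y^3 - 428*y^2 + 705*y - 450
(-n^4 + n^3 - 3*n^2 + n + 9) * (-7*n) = 7*n^5 - 7*n^4 + 21*n^3 - 7*n^2 - 63*n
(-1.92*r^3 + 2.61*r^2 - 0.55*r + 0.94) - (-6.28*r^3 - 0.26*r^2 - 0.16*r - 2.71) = 4.36*r^3 + 2.87*r^2 - 0.39*r + 3.65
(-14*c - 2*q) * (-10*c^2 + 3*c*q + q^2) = 140*c^3 - 22*c^2*q - 20*c*q^2 - 2*q^3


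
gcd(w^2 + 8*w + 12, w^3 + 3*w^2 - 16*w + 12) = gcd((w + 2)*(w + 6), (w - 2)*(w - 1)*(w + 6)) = w + 6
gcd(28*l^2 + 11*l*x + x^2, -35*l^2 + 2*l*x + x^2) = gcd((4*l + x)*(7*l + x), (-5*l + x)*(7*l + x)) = 7*l + x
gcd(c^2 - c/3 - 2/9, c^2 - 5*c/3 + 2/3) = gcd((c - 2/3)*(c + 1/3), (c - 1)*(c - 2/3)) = c - 2/3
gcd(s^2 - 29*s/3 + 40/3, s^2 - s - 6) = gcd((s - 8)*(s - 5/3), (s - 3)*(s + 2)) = 1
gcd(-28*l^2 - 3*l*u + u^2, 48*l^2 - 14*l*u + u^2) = 1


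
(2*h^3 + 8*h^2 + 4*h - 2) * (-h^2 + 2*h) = -2*h^5 - 4*h^4 + 12*h^3 + 10*h^2 - 4*h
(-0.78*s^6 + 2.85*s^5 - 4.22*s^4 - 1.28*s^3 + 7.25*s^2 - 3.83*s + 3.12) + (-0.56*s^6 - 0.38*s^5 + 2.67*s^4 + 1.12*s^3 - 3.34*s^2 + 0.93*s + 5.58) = -1.34*s^6 + 2.47*s^5 - 1.55*s^4 - 0.16*s^3 + 3.91*s^2 - 2.9*s + 8.7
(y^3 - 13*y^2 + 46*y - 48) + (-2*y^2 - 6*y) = y^3 - 15*y^2 + 40*y - 48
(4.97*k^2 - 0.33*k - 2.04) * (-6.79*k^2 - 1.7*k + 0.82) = -33.7463*k^4 - 6.2083*k^3 + 18.488*k^2 + 3.1974*k - 1.6728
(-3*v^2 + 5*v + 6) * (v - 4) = -3*v^3 + 17*v^2 - 14*v - 24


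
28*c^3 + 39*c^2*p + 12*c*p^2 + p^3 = (c + p)*(4*c + p)*(7*c + p)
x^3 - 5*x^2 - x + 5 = (x - 5)*(x - 1)*(x + 1)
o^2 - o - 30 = (o - 6)*(o + 5)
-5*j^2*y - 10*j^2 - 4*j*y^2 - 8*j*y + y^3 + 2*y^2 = (-5*j + y)*(j + y)*(y + 2)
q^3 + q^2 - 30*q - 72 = (q - 6)*(q + 3)*(q + 4)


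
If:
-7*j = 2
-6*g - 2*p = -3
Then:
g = 1/2 - p/3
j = -2/7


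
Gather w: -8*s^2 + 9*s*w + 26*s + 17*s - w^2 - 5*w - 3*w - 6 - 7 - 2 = -8*s^2 + 43*s - w^2 + w*(9*s - 8) - 15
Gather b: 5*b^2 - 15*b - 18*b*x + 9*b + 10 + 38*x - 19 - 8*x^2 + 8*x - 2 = 5*b^2 + b*(-18*x - 6) - 8*x^2 + 46*x - 11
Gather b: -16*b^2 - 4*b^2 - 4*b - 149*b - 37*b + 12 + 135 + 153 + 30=-20*b^2 - 190*b + 330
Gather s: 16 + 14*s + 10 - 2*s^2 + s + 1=-2*s^2 + 15*s + 27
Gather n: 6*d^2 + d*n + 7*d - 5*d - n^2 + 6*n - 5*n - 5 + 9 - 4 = 6*d^2 + 2*d - n^2 + n*(d + 1)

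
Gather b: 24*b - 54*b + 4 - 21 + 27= 10 - 30*b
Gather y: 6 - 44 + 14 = -24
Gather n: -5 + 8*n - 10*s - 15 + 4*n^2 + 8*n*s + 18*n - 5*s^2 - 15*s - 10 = 4*n^2 + n*(8*s + 26) - 5*s^2 - 25*s - 30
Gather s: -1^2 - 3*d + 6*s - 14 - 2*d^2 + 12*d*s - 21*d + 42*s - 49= -2*d^2 - 24*d + s*(12*d + 48) - 64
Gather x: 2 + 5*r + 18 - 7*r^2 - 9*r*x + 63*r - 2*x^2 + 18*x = -7*r^2 + 68*r - 2*x^2 + x*(18 - 9*r) + 20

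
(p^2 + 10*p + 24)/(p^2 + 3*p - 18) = (p + 4)/(p - 3)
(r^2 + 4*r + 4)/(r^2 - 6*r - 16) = (r + 2)/(r - 8)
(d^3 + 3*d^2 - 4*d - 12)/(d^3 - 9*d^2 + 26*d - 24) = (d^2 + 5*d + 6)/(d^2 - 7*d + 12)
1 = 1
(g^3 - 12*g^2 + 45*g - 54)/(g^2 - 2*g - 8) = (-g^3 + 12*g^2 - 45*g + 54)/(-g^2 + 2*g + 8)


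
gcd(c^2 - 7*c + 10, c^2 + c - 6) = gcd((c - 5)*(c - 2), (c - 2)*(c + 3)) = c - 2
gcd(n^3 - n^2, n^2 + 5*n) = n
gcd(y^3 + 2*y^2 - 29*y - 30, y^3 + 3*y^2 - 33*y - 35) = y^2 - 4*y - 5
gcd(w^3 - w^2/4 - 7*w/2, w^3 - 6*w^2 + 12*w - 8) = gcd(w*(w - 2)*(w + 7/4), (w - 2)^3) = w - 2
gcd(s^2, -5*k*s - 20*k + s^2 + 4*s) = 1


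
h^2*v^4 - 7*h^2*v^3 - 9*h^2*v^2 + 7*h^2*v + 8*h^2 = (v - 8)*(v - 1)*(h*v + h)^2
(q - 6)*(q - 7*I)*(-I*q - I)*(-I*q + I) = -q^4 + 6*q^3 + 7*I*q^3 + q^2 - 42*I*q^2 - 6*q - 7*I*q + 42*I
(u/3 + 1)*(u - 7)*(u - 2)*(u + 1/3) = u^4/3 - 17*u^3/9 - 5*u^2 + 113*u/9 + 14/3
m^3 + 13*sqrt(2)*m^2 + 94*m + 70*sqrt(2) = (m + sqrt(2))*(m + 5*sqrt(2))*(m + 7*sqrt(2))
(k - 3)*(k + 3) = k^2 - 9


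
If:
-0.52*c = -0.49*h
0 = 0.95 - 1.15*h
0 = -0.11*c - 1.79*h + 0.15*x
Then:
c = 0.78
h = 0.83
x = 10.43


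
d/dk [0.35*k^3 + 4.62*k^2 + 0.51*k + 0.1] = 1.05*k^2 + 9.24*k + 0.51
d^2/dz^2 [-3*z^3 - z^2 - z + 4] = -18*z - 2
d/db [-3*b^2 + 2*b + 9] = 2 - 6*b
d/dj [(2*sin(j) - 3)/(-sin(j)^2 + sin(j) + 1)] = (-6*sin(j) - 2*cos(j)^2 + 7)*cos(j)/(sin(j) + cos(j)^2)^2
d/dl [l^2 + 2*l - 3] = 2*l + 2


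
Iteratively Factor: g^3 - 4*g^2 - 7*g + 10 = (g - 5)*(g^2 + g - 2) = (g - 5)*(g - 1)*(g + 2)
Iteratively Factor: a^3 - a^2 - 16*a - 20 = (a + 2)*(a^2 - 3*a - 10) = (a - 5)*(a + 2)*(a + 2)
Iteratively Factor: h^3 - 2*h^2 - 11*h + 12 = (h + 3)*(h^2 - 5*h + 4) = (h - 1)*(h + 3)*(h - 4)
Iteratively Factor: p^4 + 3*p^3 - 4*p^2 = (p)*(p^3 + 3*p^2 - 4*p) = p^2*(p^2 + 3*p - 4) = p^2*(p - 1)*(p + 4)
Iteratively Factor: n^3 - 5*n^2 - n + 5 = (n + 1)*(n^2 - 6*n + 5) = (n - 1)*(n + 1)*(n - 5)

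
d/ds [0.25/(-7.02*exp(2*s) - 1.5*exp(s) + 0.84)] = (3.51*exp(s) + 0.375)*exp(s)/(7.02*exp(2*s) + 1.5*exp(s) - 0.84)^2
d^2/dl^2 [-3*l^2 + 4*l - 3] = -6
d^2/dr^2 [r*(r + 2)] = 2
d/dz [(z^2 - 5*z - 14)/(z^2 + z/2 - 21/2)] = 2*(11*z^2 + 14*z + 119)/(4*z^4 + 4*z^3 - 83*z^2 - 42*z + 441)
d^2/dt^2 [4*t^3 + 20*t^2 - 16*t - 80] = 24*t + 40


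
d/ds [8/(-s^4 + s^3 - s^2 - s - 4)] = 8*(4*s^3 - 3*s^2 + 2*s + 1)/(s^4 - s^3 + s^2 + s + 4)^2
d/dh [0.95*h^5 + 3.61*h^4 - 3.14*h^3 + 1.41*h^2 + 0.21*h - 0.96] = 4.75*h^4 + 14.44*h^3 - 9.42*h^2 + 2.82*h + 0.21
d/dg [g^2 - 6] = 2*g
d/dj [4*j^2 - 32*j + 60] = 8*j - 32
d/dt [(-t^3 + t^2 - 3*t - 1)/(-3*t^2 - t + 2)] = (3*t^4 + 2*t^3 - 16*t^2 - 2*t - 7)/(9*t^4 + 6*t^3 - 11*t^2 - 4*t + 4)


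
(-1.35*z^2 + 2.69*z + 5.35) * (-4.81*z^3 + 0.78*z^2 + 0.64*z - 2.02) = 6.4935*z^5 - 13.9919*z^4 - 24.4993*z^3 + 8.6216*z^2 - 2.0098*z - 10.807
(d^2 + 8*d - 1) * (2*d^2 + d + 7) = 2*d^4 + 17*d^3 + 13*d^2 + 55*d - 7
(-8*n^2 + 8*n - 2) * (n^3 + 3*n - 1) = -8*n^5 + 8*n^4 - 26*n^3 + 32*n^2 - 14*n + 2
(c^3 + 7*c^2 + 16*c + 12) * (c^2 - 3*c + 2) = c^5 + 4*c^4 - 3*c^3 - 22*c^2 - 4*c + 24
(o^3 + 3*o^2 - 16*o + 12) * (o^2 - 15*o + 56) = o^5 - 12*o^4 - 5*o^3 + 420*o^2 - 1076*o + 672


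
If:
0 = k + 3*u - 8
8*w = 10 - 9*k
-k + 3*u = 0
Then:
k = 4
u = 4/3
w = -13/4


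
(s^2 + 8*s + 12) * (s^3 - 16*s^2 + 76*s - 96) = s^5 - 8*s^4 - 40*s^3 + 320*s^2 + 144*s - 1152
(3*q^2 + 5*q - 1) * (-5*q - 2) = -15*q^3 - 31*q^2 - 5*q + 2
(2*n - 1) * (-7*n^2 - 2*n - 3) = -14*n^3 + 3*n^2 - 4*n + 3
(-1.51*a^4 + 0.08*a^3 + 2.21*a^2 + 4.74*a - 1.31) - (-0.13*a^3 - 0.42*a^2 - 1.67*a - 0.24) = -1.51*a^4 + 0.21*a^3 + 2.63*a^2 + 6.41*a - 1.07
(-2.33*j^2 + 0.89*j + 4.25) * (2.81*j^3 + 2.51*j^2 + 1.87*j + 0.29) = -6.5473*j^5 - 3.3474*j^4 + 9.8193*j^3 + 11.6561*j^2 + 8.2056*j + 1.2325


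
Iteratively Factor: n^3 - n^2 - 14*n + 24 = (n + 4)*(n^2 - 5*n + 6) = (n - 3)*(n + 4)*(n - 2)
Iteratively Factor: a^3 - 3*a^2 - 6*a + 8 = (a + 2)*(a^2 - 5*a + 4) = (a - 4)*(a + 2)*(a - 1)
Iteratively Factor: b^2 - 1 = (b + 1)*(b - 1)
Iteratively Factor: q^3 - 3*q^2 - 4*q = (q - 4)*(q^2 + q) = q*(q - 4)*(q + 1)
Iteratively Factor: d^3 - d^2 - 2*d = (d)*(d^2 - d - 2) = d*(d + 1)*(d - 2)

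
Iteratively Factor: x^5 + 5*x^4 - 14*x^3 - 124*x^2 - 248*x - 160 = (x + 4)*(x^4 + x^3 - 18*x^2 - 52*x - 40) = (x - 5)*(x + 4)*(x^3 + 6*x^2 + 12*x + 8) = (x - 5)*(x + 2)*(x + 4)*(x^2 + 4*x + 4) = (x - 5)*(x + 2)^2*(x + 4)*(x + 2)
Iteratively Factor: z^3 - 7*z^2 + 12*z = (z - 4)*(z^2 - 3*z) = z*(z - 4)*(z - 3)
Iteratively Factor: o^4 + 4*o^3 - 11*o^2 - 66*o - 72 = (o + 3)*(o^3 + o^2 - 14*o - 24) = (o + 2)*(o + 3)*(o^2 - o - 12) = (o - 4)*(o + 2)*(o + 3)*(o + 3)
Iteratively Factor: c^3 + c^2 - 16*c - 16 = (c + 1)*(c^2 - 16) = (c + 1)*(c + 4)*(c - 4)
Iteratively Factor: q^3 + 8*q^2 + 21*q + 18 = (q + 3)*(q^2 + 5*q + 6) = (q + 2)*(q + 3)*(q + 3)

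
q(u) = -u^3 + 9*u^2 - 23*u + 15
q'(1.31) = -4.57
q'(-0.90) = -41.63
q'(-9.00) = -428.00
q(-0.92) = 44.56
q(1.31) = -1.93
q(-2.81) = 172.88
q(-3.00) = 192.00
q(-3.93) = 305.09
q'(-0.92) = -42.10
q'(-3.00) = -104.00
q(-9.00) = 1680.00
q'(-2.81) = -97.27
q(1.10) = -0.74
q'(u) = -3*u^2 + 18*u - 23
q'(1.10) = -6.83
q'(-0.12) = -25.20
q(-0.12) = 17.89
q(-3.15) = 208.01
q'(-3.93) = -140.07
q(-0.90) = 43.72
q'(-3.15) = -109.47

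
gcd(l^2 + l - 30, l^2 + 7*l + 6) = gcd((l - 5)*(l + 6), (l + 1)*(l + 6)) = l + 6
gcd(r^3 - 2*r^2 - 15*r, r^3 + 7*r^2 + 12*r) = r^2 + 3*r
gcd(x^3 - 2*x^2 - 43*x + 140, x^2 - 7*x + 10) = x - 5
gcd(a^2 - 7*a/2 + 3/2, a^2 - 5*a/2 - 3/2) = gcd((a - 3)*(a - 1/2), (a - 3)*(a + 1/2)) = a - 3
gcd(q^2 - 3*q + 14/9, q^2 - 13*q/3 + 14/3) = q - 7/3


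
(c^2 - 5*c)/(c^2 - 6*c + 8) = c*(c - 5)/(c^2 - 6*c + 8)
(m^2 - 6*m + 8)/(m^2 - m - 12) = (m - 2)/(m + 3)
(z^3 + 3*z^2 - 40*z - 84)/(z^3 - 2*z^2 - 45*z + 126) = (z + 2)/(z - 3)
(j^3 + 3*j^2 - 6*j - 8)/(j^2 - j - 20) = (j^2 - j - 2)/(j - 5)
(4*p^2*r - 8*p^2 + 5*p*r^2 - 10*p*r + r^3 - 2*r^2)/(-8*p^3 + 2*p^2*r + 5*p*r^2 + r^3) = (-p*r + 2*p - r^2 + 2*r)/(2*p^2 - p*r - r^2)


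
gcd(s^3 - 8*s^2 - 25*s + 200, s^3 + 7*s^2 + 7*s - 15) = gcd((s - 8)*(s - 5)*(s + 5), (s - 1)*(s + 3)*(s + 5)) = s + 5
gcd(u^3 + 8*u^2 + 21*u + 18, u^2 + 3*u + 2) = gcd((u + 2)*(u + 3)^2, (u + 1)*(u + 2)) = u + 2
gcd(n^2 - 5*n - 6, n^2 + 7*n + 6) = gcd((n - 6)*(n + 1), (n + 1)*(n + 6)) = n + 1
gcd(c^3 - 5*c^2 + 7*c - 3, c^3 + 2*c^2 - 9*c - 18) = c - 3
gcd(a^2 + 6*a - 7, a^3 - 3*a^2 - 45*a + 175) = a + 7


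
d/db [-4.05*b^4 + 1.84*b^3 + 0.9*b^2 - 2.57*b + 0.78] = -16.2*b^3 + 5.52*b^2 + 1.8*b - 2.57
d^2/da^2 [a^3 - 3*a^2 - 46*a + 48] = 6*a - 6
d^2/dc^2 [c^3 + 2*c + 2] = 6*c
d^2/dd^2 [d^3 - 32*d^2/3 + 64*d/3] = 6*d - 64/3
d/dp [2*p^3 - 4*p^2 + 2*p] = 6*p^2 - 8*p + 2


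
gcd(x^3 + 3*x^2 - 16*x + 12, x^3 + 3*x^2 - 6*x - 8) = x - 2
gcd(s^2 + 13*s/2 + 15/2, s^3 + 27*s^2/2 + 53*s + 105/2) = s^2 + 13*s/2 + 15/2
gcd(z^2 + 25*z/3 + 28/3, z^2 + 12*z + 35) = z + 7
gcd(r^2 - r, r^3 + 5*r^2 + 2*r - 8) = r - 1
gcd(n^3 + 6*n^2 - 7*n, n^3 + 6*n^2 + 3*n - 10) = n - 1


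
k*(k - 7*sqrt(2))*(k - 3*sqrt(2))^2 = k^4 - 13*sqrt(2)*k^3 + 102*k^2 - 126*sqrt(2)*k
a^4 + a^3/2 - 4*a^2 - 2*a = a*(a - 2)*(a + 1/2)*(a + 2)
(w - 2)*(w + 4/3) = w^2 - 2*w/3 - 8/3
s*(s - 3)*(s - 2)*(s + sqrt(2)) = s^4 - 5*s^3 + sqrt(2)*s^3 - 5*sqrt(2)*s^2 + 6*s^2 + 6*sqrt(2)*s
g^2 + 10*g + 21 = (g + 3)*(g + 7)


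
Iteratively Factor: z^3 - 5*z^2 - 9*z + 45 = (z - 5)*(z^2 - 9) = (z - 5)*(z + 3)*(z - 3)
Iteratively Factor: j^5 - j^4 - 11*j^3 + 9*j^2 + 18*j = (j + 3)*(j^4 - 4*j^3 + j^2 + 6*j) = (j - 2)*(j + 3)*(j^3 - 2*j^2 - 3*j) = (j - 2)*(j + 1)*(j + 3)*(j^2 - 3*j) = (j - 3)*(j - 2)*(j + 1)*(j + 3)*(j)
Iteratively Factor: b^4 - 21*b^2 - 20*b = (b - 5)*(b^3 + 5*b^2 + 4*b) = b*(b - 5)*(b^2 + 5*b + 4) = b*(b - 5)*(b + 1)*(b + 4)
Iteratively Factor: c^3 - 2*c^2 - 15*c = (c + 3)*(c^2 - 5*c) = c*(c + 3)*(c - 5)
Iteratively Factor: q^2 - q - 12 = (q - 4)*(q + 3)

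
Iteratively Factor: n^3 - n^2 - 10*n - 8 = (n + 2)*(n^2 - 3*n - 4) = (n - 4)*(n + 2)*(n + 1)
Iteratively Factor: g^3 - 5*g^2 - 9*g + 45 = (g - 3)*(g^2 - 2*g - 15) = (g - 5)*(g - 3)*(g + 3)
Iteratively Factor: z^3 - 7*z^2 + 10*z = (z - 5)*(z^2 - 2*z) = (z - 5)*(z - 2)*(z)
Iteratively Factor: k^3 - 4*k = (k + 2)*(k^2 - 2*k) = k*(k + 2)*(k - 2)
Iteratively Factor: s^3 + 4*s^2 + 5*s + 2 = (s + 1)*(s^2 + 3*s + 2) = (s + 1)^2*(s + 2)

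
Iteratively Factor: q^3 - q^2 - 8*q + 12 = (q + 3)*(q^2 - 4*q + 4) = (q - 2)*(q + 3)*(q - 2)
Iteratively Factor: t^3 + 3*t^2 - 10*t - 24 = (t - 3)*(t^2 + 6*t + 8) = (t - 3)*(t + 4)*(t + 2)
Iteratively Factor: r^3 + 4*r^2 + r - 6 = (r - 1)*(r^2 + 5*r + 6) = (r - 1)*(r + 2)*(r + 3)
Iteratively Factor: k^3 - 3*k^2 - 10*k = (k - 5)*(k^2 + 2*k) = (k - 5)*(k + 2)*(k)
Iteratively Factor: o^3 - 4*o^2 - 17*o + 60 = (o + 4)*(o^2 - 8*o + 15) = (o - 3)*(o + 4)*(o - 5)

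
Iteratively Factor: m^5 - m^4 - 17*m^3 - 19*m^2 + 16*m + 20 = (m - 1)*(m^4 - 17*m^2 - 36*m - 20) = (m - 1)*(m + 2)*(m^3 - 2*m^2 - 13*m - 10) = (m - 1)*(m + 1)*(m + 2)*(m^2 - 3*m - 10) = (m - 1)*(m + 1)*(m + 2)^2*(m - 5)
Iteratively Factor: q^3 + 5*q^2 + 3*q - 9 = (q - 1)*(q^2 + 6*q + 9) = (q - 1)*(q + 3)*(q + 3)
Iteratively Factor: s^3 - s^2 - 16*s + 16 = (s + 4)*(s^2 - 5*s + 4) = (s - 1)*(s + 4)*(s - 4)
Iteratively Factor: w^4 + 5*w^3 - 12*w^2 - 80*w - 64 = (w + 1)*(w^3 + 4*w^2 - 16*w - 64) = (w + 1)*(w + 4)*(w^2 - 16) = (w - 4)*(w + 1)*(w + 4)*(w + 4)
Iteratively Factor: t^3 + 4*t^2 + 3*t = (t + 3)*(t^2 + t) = t*(t + 3)*(t + 1)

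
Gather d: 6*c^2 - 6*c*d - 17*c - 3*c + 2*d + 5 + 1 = 6*c^2 - 20*c + d*(2 - 6*c) + 6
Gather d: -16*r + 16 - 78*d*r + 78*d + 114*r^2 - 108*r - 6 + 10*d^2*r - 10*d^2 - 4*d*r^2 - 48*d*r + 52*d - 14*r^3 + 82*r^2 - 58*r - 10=d^2*(10*r - 10) + d*(-4*r^2 - 126*r + 130) - 14*r^3 + 196*r^2 - 182*r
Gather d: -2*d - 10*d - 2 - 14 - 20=-12*d - 36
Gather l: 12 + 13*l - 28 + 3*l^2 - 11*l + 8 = 3*l^2 + 2*l - 8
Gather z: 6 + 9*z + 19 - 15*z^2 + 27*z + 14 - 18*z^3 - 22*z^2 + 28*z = -18*z^3 - 37*z^2 + 64*z + 39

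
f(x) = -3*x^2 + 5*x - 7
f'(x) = 5 - 6*x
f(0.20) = -6.12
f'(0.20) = 3.80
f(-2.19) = -32.34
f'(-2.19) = 18.14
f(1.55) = -6.46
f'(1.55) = -4.30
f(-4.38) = -86.45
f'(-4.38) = 31.28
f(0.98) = -4.98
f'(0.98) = -0.88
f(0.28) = -5.84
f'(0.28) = 3.32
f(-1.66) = -23.57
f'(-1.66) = 14.96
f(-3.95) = -73.56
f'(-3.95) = 28.70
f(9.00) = -205.00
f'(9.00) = -49.00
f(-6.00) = -145.00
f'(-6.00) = 41.00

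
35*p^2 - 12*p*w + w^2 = (-7*p + w)*(-5*p + w)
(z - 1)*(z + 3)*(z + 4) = z^3 + 6*z^2 + 5*z - 12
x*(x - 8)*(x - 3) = x^3 - 11*x^2 + 24*x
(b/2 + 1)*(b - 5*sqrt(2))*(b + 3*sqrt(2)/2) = b^3/2 - 7*sqrt(2)*b^2/4 + b^2 - 15*b/2 - 7*sqrt(2)*b/2 - 15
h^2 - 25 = (h - 5)*(h + 5)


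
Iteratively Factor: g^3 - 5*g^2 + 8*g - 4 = (g - 2)*(g^2 - 3*g + 2) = (g - 2)^2*(g - 1)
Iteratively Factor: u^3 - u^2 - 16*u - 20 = (u + 2)*(u^2 - 3*u - 10) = (u + 2)^2*(u - 5)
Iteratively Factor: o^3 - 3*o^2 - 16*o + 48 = (o + 4)*(o^2 - 7*o + 12) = (o - 3)*(o + 4)*(o - 4)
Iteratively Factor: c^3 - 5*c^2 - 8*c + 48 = (c - 4)*(c^2 - c - 12) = (c - 4)^2*(c + 3)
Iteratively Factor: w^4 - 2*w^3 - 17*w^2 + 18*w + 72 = (w - 4)*(w^3 + 2*w^2 - 9*w - 18) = (w - 4)*(w + 3)*(w^2 - w - 6) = (w - 4)*(w + 2)*(w + 3)*(w - 3)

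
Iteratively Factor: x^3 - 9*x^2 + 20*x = (x)*(x^2 - 9*x + 20) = x*(x - 4)*(x - 5)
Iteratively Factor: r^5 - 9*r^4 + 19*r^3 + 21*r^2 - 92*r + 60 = (r - 3)*(r^4 - 6*r^3 + r^2 + 24*r - 20) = (r - 3)*(r + 2)*(r^3 - 8*r^2 + 17*r - 10) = (r - 5)*(r - 3)*(r + 2)*(r^2 - 3*r + 2) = (r - 5)*(r - 3)*(r - 2)*(r + 2)*(r - 1)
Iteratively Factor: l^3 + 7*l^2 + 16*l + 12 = (l + 3)*(l^2 + 4*l + 4) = (l + 2)*(l + 3)*(l + 2)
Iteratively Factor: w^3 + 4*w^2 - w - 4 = (w - 1)*(w^2 + 5*w + 4) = (w - 1)*(w + 1)*(w + 4)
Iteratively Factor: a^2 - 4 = (a - 2)*(a + 2)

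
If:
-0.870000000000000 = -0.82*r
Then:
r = 1.06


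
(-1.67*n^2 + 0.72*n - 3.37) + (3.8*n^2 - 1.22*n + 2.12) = 2.13*n^2 - 0.5*n - 1.25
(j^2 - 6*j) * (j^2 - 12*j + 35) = j^4 - 18*j^3 + 107*j^2 - 210*j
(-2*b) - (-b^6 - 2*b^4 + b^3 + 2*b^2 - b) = b^6 + 2*b^4 - b^3 - 2*b^2 - b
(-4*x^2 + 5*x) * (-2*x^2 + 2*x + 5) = 8*x^4 - 18*x^3 - 10*x^2 + 25*x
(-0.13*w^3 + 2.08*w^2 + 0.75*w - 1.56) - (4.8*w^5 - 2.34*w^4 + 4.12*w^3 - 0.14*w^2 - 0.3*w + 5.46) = -4.8*w^5 + 2.34*w^4 - 4.25*w^3 + 2.22*w^2 + 1.05*w - 7.02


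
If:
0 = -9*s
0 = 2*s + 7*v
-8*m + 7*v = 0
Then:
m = 0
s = 0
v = 0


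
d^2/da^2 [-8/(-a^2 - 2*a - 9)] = 16*(-a^2 - 2*a + 4*(a + 1)^2 - 9)/(a^2 + 2*a + 9)^3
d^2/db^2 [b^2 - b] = 2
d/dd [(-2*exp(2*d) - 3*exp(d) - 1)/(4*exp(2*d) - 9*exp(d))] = (30*exp(2*d) + 8*exp(d) - 9)*exp(-d)/(16*exp(2*d) - 72*exp(d) + 81)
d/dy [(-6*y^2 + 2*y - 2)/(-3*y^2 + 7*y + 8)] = 6*(-6*y^2 - 18*y + 5)/(9*y^4 - 42*y^3 + y^2 + 112*y + 64)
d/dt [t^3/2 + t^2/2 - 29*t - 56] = 3*t^2/2 + t - 29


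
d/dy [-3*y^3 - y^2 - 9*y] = -9*y^2 - 2*y - 9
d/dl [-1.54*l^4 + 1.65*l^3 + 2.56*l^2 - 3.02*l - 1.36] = -6.16*l^3 + 4.95*l^2 + 5.12*l - 3.02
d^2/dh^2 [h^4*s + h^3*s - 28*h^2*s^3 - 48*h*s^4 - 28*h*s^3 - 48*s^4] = 2*s*(6*h^2 + 3*h - 28*s^2)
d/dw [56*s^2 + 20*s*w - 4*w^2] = 20*s - 8*w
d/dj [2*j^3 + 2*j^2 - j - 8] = 6*j^2 + 4*j - 1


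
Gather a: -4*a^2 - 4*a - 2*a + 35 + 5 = -4*a^2 - 6*a + 40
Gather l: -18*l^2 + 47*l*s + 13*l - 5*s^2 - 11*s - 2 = -18*l^2 + l*(47*s + 13) - 5*s^2 - 11*s - 2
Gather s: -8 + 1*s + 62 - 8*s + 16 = 70 - 7*s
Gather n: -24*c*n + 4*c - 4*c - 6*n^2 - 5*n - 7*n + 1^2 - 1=-6*n^2 + n*(-24*c - 12)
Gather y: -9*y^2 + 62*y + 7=-9*y^2 + 62*y + 7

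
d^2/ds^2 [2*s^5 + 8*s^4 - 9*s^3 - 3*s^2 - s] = 40*s^3 + 96*s^2 - 54*s - 6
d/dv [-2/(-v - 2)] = -2/(v + 2)^2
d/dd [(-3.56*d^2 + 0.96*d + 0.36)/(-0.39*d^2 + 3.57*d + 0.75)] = (-12.3348*d^2 - 5.0592*d - 0.5652)/(0.1521*d^4 - 2.7846*d^3 + 12.1599*d^2 + 5.355*d + 0.5625)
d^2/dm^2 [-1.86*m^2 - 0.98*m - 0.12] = -3.72000000000000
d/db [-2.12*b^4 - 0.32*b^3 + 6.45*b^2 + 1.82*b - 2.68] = -8.48*b^3 - 0.96*b^2 + 12.9*b + 1.82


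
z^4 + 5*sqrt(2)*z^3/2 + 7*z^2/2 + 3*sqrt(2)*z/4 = z*(z + sqrt(2)/2)^2*(z + 3*sqrt(2)/2)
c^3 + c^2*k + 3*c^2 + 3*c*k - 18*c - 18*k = (c - 3)*(c + 6)*(c + k)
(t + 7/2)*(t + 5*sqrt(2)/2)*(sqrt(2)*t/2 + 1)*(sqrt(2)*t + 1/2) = t^4 + 7*t^3/2 + 15*sqrt(2)*t^3/4 + 27*t^2/4 + 105*sqrt(2)*t^2/8 + 5*sqrt(2)*t/4 + 189*t/8 + 35*sqrt(2)/8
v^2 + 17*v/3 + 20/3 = (v + 5/3)*(v + 4)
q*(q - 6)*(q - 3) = q^3 - 9*q^2 + 18*q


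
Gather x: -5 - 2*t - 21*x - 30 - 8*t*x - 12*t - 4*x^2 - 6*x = -14*t - 4*x^2 + x*(-8*t - 27) - 35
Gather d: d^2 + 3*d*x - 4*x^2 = d^2 + 3*d*x - 4*x^2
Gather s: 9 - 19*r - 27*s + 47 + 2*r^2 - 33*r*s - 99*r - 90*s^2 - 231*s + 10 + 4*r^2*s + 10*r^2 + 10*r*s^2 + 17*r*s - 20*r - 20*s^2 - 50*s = 12*r^2 - 138*r + s^2*(10*r - 110) + s*(4*r^2 - 16*r - 308) + 66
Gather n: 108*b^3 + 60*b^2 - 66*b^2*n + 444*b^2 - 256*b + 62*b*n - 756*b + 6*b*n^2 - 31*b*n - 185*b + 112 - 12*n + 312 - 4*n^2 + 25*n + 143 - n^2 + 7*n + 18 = 108*b^3 + 504*b^2 - 1197*b + n^2*(6*b - 5) + n*(-66*b^2 + 31*b + 20) + 585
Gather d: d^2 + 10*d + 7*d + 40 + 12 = d^2 + 17*d + 52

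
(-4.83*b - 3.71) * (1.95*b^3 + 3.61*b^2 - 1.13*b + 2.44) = -9.4185*b^4 - 24.6708*b^3 - 7.9352*b^2 - 7.5929*b - 9.0524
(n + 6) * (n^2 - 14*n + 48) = n^3 - 8*n^2 - 36*n + 288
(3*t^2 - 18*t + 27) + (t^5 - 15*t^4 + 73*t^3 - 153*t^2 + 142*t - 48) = t^5 - 15*t^4 + 73*t^3 - 150*t^2 + 124*t - 21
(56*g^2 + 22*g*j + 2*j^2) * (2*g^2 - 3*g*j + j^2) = 112*g^4 - 124*g^3*j - 6*g^2*j^2 + 16*g*j^3 + 2*j^4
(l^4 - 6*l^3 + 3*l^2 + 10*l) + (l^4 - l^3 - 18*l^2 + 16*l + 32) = 2*l^4 - 7*l^3 - 15*l^2 + 26*l + 32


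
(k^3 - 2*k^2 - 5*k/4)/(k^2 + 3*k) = (k^2 - 2*k - 5/4)/(k + 3)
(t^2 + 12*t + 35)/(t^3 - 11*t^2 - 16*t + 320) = (t + 7)/(t^2 - 16*t + 64)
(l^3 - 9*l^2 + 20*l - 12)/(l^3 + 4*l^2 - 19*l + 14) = (l - 6)/(l + 7)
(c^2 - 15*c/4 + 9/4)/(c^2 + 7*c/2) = (4*c^2 - 15*c + 9)/(2*c*(2*c + 7))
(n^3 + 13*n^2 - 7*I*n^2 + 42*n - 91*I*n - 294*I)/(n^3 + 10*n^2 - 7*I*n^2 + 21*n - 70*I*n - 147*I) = (n + 6)/(n + 3)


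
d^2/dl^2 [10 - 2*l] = 0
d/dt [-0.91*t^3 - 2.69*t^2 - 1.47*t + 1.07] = -2.73*t^2 - 5.38*t - 1.47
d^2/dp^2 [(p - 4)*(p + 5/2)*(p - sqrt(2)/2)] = 6*p - 3 - sqrt(2)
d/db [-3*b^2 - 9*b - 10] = -6*b - 9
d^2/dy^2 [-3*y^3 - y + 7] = -18*y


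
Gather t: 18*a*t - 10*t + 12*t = t*(18*a + 2)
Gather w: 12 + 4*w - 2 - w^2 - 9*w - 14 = -w^2 - 5*w - 4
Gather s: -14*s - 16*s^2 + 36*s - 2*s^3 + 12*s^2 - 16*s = -2*s^3 - 4*s^2 + 6*s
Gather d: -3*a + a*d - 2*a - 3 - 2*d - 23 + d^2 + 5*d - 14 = -5*a + d^2 + d*(a + 3) - 40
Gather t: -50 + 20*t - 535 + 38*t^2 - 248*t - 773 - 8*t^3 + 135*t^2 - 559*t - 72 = -8*t^3 + 173*t^2 - 787*t - 1430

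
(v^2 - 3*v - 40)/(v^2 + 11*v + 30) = (v - 8)/(v + 6)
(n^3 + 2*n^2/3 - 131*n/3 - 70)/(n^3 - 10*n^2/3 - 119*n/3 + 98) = (3*n + 5)/(3*n - 7)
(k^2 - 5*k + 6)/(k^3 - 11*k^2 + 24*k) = (k - 2)/(k*(k - 8))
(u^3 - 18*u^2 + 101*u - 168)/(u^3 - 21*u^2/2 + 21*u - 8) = 2*(u^2 - 10*u + 21)/(2*u^2 - 5*u + 2)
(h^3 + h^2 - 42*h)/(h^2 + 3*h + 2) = h*(h^2 + h - 42)/(h^2 + 3*h + 2)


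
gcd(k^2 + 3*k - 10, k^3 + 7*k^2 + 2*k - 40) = k^2 + 3*k - 10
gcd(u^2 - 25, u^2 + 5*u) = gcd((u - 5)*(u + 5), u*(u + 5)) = u + 5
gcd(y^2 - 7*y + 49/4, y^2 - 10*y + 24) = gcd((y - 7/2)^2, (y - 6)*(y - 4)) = 1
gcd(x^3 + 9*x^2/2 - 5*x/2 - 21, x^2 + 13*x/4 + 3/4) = x + 3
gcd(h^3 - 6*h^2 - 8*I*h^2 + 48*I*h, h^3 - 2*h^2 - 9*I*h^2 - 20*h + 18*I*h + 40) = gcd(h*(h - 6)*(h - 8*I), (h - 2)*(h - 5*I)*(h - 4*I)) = 1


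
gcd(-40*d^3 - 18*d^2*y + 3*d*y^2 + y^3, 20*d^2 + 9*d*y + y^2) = 5*d + y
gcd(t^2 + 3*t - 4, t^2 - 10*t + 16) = 1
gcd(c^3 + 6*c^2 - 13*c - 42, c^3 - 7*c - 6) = c^2 - c - 6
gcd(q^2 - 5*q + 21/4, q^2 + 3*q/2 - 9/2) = q - 3/2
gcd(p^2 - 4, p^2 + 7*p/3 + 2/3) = p + 2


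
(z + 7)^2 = z^2 + 14*z + 49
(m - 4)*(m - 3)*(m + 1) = m^3 - 6*m^2 + 5*m + 12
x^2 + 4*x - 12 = (x - 2)*(x + 6)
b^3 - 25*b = b*(b - 5)*(b + 5)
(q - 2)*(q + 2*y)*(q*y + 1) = q^3*y + 2*q^2*y^2 - 2*q^2*y + q^2 - 4*q*y^2 + 2*q*y - 2*q - 4*y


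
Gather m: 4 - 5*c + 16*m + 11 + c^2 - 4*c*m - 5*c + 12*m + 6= c^2 - 10*c + m*(28 - 4*c) + 21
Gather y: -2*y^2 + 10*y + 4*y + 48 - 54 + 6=-2*y^2 + 14*y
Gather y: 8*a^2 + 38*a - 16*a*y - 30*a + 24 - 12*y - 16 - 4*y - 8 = 8*a^2 + 8*a + y*(-16*a - 16)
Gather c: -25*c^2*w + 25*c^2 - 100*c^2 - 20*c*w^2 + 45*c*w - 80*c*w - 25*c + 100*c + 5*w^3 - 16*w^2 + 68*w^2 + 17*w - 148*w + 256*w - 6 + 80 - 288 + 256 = c^2*(-25*w - 75) + c*(-20*w^2 - 35*w + 75) + 5*w^3 + 52*w^2 + 125*w + 42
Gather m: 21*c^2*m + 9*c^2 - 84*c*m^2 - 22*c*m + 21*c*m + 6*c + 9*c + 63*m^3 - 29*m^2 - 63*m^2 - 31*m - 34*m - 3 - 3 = 9*c^2 + 15*c + 63*m^3 + m^2*(-84*c - 92) + m*(21*c^2 - c - 65) - 6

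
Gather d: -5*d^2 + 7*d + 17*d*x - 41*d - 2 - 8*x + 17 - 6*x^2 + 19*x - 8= -5*d^2 + d*(17*x - 34) - 6*x^2 + 11*x + 7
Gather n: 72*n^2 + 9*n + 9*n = 72*n^2 + 18*n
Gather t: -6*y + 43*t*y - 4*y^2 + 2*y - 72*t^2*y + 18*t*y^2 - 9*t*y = -72*t^2*y + t*(18*y^2 + 34*y) - 4*y^2 - 4*y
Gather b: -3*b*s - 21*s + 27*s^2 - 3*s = -3*b*s + 27*s^2 - 24*s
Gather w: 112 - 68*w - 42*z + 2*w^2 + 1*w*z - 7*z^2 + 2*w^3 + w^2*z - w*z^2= 2*w^3 + w^2*(z + 2) + w*(-z^2 + z - 68) - 7*z^2 - 42*z + 112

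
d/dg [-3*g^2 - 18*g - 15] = -6*g - 18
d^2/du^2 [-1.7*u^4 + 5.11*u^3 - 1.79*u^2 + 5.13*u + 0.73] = -20.4*u^2 + 30.66*u - 3.58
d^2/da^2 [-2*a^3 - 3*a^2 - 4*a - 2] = -12*a - 6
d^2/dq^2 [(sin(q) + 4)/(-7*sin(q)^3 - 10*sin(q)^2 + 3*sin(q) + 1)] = (196*sin(q)^7 + 1974*sin(q)^6 + 2970*sin(q)^5 - 1219*sin(q)^4 - 4770*sin(q)^3 - 1787*sin(q)^2 + 481*sin(q) - 146)/(7*sin(q)^3 + 10*sin(q)^2 - 3*sin(q) - 1)^3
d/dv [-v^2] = -2*v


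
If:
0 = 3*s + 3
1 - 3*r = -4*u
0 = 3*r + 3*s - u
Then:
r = 11/9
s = -1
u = 2/3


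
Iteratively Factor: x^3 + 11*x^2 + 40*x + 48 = (x + 3)*(x^2 + 8*x + 16) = (x + 3)*(x + 4)*(x + 4)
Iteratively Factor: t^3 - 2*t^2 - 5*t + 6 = (t + 2)*(t^2 - 4*t + 3) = (t - 3)*(t + 2)*(t - 1)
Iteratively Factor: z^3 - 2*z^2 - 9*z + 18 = (z - 2)*(z^2 - 9) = (z - 2)*(z + 3)*(z - 3)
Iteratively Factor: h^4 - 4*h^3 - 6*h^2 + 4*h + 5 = (h - 1)*(h^3 - 3*h^2 - 9*h - 5) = (h - 1)*(h + 1)*(h^2 - 4*h - 5) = (h - 1)*(h + 1)^2*(h - 5)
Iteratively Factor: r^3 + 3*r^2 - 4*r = (r)*(r^2 + 3*r - 4) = r*(r + 4)*(r - 1)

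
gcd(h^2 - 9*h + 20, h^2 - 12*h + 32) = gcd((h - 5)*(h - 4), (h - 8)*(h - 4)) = h - 4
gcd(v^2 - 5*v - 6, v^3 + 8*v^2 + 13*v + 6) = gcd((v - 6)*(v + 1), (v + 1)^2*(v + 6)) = v + 1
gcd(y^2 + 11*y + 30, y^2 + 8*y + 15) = y + 5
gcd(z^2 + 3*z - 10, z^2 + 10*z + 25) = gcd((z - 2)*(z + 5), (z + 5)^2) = z + 5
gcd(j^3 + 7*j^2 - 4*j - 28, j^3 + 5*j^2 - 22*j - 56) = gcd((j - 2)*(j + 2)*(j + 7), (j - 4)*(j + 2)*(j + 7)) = j^2 + 9*j + 14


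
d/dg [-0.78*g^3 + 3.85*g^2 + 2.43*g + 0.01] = -2.34*g^2 + 7.7*g + 2.43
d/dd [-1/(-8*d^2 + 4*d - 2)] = (1 - 4*d)/(4*d^2 - 2*d + 1)^2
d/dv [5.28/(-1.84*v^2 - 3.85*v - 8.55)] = (19.4304*v + 20.328)/(1.84*v^2 + 3.85*v + 8.55)^2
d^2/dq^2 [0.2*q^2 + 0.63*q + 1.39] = 0.400000000000000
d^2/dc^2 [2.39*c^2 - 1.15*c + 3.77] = 4.78000000000000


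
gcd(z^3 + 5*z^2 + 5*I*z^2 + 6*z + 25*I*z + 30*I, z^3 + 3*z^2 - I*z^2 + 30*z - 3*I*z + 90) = z^2 + z*(3 + 5*I) + 15*I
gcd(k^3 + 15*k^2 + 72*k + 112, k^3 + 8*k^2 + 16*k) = k^2 + 8*k + 16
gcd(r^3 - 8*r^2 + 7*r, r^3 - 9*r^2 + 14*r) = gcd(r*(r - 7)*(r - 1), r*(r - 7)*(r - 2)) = r^2 - 7*r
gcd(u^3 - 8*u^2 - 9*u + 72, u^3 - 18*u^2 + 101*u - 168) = u^2 - 11*u + 24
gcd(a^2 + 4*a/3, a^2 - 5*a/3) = a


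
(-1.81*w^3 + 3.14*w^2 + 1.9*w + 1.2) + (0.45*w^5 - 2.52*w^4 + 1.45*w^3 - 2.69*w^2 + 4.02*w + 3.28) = 0.45*w^5 - 2.52*w^4 - 0.36*w^3 + 0.45*w^2 + 5.92*w + 4.48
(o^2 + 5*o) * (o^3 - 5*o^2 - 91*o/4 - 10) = o^5 - 191*o^3/4 - 495*o^2/4 - 50*o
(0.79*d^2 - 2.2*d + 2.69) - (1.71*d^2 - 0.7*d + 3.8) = -0.92*d^2 - 1.5*d - 1.11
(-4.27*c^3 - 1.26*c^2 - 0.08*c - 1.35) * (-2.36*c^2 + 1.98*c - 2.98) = 10.0772*c^5 - 5.481*c^4 + 10.4186*c^3 + 6.7824*c^2 - 2.4346*c + 4.023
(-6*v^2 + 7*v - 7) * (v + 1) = -6*v^3 + v^2 - 7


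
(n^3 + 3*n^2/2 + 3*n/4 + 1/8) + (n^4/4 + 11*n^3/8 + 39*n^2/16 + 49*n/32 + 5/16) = n^4/4 + 19*n^3/8 + 63*n^2/16 + 73*n/32 + 7/16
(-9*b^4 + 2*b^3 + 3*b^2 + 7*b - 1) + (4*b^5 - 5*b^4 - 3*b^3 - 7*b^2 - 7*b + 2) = 4*b^5 - 14*b^4 - b^3 - 4*b^2 + 1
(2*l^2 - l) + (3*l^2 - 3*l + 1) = 5*l^2 - 4*l + 1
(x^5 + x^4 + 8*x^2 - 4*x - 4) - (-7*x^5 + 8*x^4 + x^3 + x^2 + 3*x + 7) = 8*x^5 - 7*x^4 - x^3 + 7*x^2 - 7*x - 11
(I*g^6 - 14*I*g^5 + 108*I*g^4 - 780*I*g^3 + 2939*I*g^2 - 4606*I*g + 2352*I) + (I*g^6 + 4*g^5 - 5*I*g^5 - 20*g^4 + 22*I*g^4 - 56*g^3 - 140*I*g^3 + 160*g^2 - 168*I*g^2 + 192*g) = 2*I*g^6 + 4*g^5 - 19*I*g^5 - 20*g^4 + 130*I*g^4 - 56*g^3 - 920*I*g^3 + 160*g^2 + 2771*I*g^2 + 192*g - 4606*I*g + 2352*I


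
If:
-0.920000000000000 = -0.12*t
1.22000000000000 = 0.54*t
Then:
No Solution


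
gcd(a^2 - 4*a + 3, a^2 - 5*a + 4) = a - 1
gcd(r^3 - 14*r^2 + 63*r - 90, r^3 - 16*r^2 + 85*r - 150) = r^2 - 11*r + 30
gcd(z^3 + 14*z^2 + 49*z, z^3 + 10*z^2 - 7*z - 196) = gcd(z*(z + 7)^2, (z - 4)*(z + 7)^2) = z^2 + 14*z + 49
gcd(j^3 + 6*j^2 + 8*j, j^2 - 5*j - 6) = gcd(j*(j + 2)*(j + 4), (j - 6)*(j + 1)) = 1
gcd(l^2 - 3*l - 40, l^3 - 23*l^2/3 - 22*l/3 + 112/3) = l - 8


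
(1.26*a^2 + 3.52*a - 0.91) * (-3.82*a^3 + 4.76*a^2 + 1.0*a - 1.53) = -4.8132*a^5 - 7.4488*a^4 + 21.4914*a^3 - 2.7394*a^2 - 6.2956*a + 1.3923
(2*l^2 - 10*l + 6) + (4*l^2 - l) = 6*l^2 - 11*l + 6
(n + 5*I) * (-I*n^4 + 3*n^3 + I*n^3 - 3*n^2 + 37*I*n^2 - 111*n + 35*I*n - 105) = -I*n^5 + 8*n^4 + I*n^4 - 8*n^3 + 52*I*n^3 - 296*n^2 + 20*I*n^2 - 280*n - 555*I*n - 525*I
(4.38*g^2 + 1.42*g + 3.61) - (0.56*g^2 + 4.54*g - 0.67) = 3.82*g^2 - 3.12*g + 4.28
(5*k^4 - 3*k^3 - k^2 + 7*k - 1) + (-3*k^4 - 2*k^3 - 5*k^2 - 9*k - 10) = 2*k^4 - 5*k^3 - 6*k^2 - 2*k - 11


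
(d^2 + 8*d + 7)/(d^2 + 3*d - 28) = (d + 1)/(d - 4)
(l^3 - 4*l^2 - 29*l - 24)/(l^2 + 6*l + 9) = (l^2 - 7*l - 8)/(l + 3)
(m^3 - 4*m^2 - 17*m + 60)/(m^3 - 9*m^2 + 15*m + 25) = (m^2 + m - 12)/(m^2 - 4*m - 5)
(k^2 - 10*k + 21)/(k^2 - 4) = (k^2 - 10*k + 21)/(k^2 - 4)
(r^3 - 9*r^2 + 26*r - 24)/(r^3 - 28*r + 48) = (r - 3)/(r + 6)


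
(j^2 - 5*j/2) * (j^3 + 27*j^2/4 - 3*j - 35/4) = j^5 + 17*j^4/4 - 159*j^3/8 - 5*j^2/4 + 175*j/8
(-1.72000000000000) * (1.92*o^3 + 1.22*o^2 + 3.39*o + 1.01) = -3.3024*o^3 - 2.0984*o^2 - 5.8308*o - 1.7372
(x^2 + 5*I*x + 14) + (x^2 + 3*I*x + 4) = 2*x^2 + 8*I*x + 18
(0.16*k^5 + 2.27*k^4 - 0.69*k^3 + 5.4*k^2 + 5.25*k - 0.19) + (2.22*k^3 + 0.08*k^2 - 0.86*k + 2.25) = 0.16*k^5 + 2.27*k^4 + 1.53*k^3 + 5.48*k^2 + 4.39*k + 2.06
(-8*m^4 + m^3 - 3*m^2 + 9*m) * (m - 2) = -8*m^5 + 17*m^4 - 5*m^3 + 15*m^2 - 18*m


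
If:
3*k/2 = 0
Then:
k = 0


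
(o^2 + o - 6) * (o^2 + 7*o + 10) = o^4 + 8*o^3 + 11*o^2 - 32*o - 60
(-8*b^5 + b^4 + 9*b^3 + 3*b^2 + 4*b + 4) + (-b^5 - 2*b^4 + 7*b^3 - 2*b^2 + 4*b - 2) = -9*b^5 - b^4 + 16*b^3 + b^2 + 8*b + 2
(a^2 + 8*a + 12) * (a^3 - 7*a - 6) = a^5 + 8*a^4 + 5*a^3 - 62*a^2 - 132*a - 72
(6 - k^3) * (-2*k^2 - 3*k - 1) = 2*k^5 + 3*k^4 + k^3 - 12*k^2 - 18*k - 6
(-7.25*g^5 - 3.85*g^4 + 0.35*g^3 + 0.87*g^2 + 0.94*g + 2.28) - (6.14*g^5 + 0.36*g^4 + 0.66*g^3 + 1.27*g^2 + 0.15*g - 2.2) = -13.39*g^5 - 4.21*g^4 - 0.31*g^3 - 0.4*g^2 + 0.79*g + 4.48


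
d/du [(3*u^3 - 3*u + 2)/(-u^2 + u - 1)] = (3*(1 - 3*u^2)*(u^2 - u + 1) + (2*u - 1)*(3*u^3 - 3*u + 2))/(u^2 - u + 1)^2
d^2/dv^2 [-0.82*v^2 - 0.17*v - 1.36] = -1.64000000000000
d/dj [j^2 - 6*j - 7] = 2*j - 6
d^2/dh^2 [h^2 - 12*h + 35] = 2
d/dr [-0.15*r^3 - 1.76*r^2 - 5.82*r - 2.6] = -0.45*r^2 - 3.52*r - 5.82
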